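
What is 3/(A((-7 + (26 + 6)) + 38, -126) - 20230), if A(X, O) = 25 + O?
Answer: -1/6777 ≈ -0.00014756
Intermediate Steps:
3/(A((-7 + (26 + 6)) + 38, -126) - 20230) = 3/((25 - 126) - 20230) = 3/(-101 - 20230) = 3/(-20331) = 3*(-1/20331) = -1/6777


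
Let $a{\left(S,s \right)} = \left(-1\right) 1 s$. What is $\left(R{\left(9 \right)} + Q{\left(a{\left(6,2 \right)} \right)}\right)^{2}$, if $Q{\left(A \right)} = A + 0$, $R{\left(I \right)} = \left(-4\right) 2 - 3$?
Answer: $169$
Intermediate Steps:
$R{\left(I \right)} = -11$ ($R{\left(I \right)} = -8 - 3 = -11$)
$a{\left(S,s \right)} = - s$
$Q{\left(A \right)} = A$
$\left(R{\left(9 \right)} + Q{\left(a{\left(6,2 \right)} \right)}\right)^{2} = \left(-11 - 2\right)^{2} = \left(-13\right)^{2} = 169$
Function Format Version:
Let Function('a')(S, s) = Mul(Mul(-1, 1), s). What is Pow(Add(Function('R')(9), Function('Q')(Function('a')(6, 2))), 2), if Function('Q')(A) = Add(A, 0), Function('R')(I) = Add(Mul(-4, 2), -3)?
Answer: 169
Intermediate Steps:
Function('R')(I) = -11 (Function('R')(I) = Add(-8, -3) = -11)
Function('a')(S, s) = Mul(-1, s)
Function('Q')(A) = A
Pow(Add(Function('R')(9), Function('Q')(Function('a')(6, 2))), 2) = Pow(Add(-11, Mul(-1, 2)), 2) = Pow(Add(-11, -2), 2) = Pow(-13, 2) = 169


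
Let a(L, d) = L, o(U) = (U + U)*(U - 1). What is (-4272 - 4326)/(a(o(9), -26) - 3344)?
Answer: 4299/1600 ≈ 2.6869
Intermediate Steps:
o(U) = 2*U*(-1 + U) (o(U) = (2*U)*(-1 + U) = 2*U*(-1 + U))
(-4272 - 4326)/(a(o(9), -26) - 3344) = (-4272 - 4326)/(2*9*(-1 + 9) - 3344) = -8598/(2*9*8 - 3344) = -8598/(144 - 3344) = -8598/(-3200) = -8598*(-1/3200) = 4299/1600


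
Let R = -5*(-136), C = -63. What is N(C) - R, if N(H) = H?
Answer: -743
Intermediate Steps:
R = 680
N(C) - R = -63 - 1*680 = -63 - 680 = -743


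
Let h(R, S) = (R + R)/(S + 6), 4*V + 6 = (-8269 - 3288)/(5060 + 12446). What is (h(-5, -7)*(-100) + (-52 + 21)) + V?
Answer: -72311337/70024 ≈ -1032.7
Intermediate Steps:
V = -116593/70024 (V = -3/2 + ((-8269 - 3288)/(5060 + 12446))/4 = -3/2 + (-11557/17506)/4 = -3/2 + (-11557*1/17506)/4 = -3/2 + (¼)*(-11557/17506) = -3/2 - 11557/70024 = -116593/70024 ≈ -1.6650)
h(R, S) = 2*R/(6 + S) (h(R, S) = (2*R)/(6 + S) = 2*R/(6 + S))
(h(-5, -7)*(-100) + (-52 + 21)) + V = ((2*(-5)/(6 - 7))*(-100) + (-52 + 21)) - 116593/70024 = ((2*(-5)/(-1))*(-100) - 31) - 116593/70024 = ((2*(-5)*(-1))*(-100) - 31) - 116593/70024 = (10*(-100) - 31) - 116593/70024 = (-1000 - 31) - 116593/70024 = -1031 - 116593/70024 = -72311337/70024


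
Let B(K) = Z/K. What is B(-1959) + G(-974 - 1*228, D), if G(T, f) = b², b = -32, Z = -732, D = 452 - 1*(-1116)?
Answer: 668916/653 ≈ 1024.4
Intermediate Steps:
D = 1568 (D = 452 + 1116 = 1568)
B(K) = -732/K
G(T, f) = 1024 (G(T, f) = (-32)² = 1024)
B(-1959) + G(-974 - 1*228, D) = -732/(-1959) + 1024 = -732*(-1/1959) + 1024 = 244/653 + 1024 = 668916/653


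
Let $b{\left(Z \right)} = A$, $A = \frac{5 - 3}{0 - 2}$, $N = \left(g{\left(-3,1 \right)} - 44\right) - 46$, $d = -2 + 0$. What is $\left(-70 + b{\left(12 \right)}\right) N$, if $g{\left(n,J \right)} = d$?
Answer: $6532$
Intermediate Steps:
$d = -2$
$g{\left(n,J \right)} = -2$
$N = -92$ ($N = \left(-2 - 44\right) - 46 = -46 - 46 = -92$)
$A = -1$ ($A = \frac{2}{-2} = 2 \left(- \frac{1}{2}\right) = -1$)
$b{\left(Z \right)} = -1$
$\left(-70 + b{\left(12 \right)}\right) N = \left(-70 - 1\right) \left(-92\right) = \left(-71\right) \left(-92\right) = 6532$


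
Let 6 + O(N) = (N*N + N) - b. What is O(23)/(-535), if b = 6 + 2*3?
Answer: -534/535 ≈ -0.99813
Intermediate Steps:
b = 12 (b = 6 + 6 = 12)
O(N) = -18 + N + N² (O(N) = -6 + ((N*N + N) - 1*12) = -6 + ((N² + N) - 12) = -6 + ((N + N²) - 12) = -6 + (-12 + N + N²) = -18 + N + N²)
O(23)/(-535) = (-18 + 23 + 23²)/(-535) = (-18 + 23 + 529)*(-1/535) = 534*(-1/535) = -534/535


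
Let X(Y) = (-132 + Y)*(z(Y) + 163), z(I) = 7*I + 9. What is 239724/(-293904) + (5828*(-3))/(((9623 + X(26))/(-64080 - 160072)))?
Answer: -31995502401911/227783764 ≈ -1.4046e+5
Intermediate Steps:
z(I) = 9 + 7*I
X(Y) = (-132 + Y)*(172 + 7*Y) (X(Y) = (-132 + Y)*((9 + 7*Y) + 163) = (-132 + Y)*(172 + 7*Y))
239724/(-293904) + (5828*(-3))/(((9623 + X(26))/(-64080 - 160072))) = 239724/(-293904) + (5828*(-3))/(((9623 + (-22704 - 752*26 + 7*26²))/(-64080 - 160072))) = 239724*(-1/293904) - 17484*(-224152/(9623 + (-22704 - 19552 + 7*676))) = -6659/8164 - 17484*(-224152/(9623 + (-22704 - 19552 + 4732))) = -6659/8164 - 17484*(-224152/(9623 - 37524)) = -6659/8164 - 17484/((-27901*(-1/224152))) = -6659/8164 - 17484/27901/224152 = -6659/8164 - 17484*224152/27901 = -6659/8164 - 3919073568/27901 = -31995502401911/227783764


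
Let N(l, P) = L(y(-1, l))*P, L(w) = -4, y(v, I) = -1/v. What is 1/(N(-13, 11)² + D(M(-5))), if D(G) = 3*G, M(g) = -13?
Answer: 1/1897 ≈ 0.00052715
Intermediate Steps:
N(l, P) = -4*P
1/(N(-13, 11)² + D(M(-5))) = 1/((-4*11)² + 3*(-13)) = 1/((-44)² - 39) = 1/(1936 - 39) = 1/1897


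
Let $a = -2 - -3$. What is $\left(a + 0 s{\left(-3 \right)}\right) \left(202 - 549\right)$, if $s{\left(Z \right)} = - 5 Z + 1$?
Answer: $-347$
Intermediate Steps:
$a = 1$ ($a = -2 + 3 = 1$)
$s{\left(Z \right)} = 1 - 5 Z$
$\left(a + 0 s{\left(-3 \right)}\right) \left(202 - 549\right) = \left(1 + 0 \left(1 - -15\right)\right) \left(202 - 549\right) = \left(1 + 0 \left(1 + 15\right)\right) \left(202 - 549\right) = \left(1 + 0 \cdot 16\right) \left(-347\right) = \left(1 + 0\right) \left(-347\right) = 1 \left(-347\right) = -347$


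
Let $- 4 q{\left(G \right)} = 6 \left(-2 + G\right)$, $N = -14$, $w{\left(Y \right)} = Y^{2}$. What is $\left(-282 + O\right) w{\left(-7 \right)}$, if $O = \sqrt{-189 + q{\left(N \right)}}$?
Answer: $-13818 + 49 i \sqrt{165} \approx -13818.0 + 629.42 i$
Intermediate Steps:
$q{\left(G \right)} = 3 - \frac{3 G}{2}$ ($q{\left(G \right)} = - \frac{6 \left(-2 + G\right)}{4} = - \frac{-12 + 6 G}{4} = 3 - \frac{3 G}{2}$)
$O = i \sqrt{165}$ ($O = \sqrt{-189 + \left(3 - -21\right)} = \sqrt{-189 + \left(3 + 21\right)} = \sqrt{-189 + 24} = \sqrt{-165} = i \sqrt{165} \approx 12.845 i$)
$\left(-282 + O\right) w{\left(-7 \right)} = \left(-282 + i \sqrt{165}\right) \left(-7\right)^{2} = \left(-282 + i \sqrt{165}\right) 49 = -13818 + 49 i \sqrt{165}$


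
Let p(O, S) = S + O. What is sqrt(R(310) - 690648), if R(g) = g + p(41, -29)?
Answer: I*sqrt(690326) ≈ 830.86*I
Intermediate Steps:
p(O, S) = O + S
R(g) = 12 + g (R(g) = g + (41 - 29) = g + 12 = 12 + g)
sqrt(R(310) - 690648) = sqrt((12 + 310) - 690648) = sqrt(322 - 690648) = sqrt(-690326) = I*sqrt(690326)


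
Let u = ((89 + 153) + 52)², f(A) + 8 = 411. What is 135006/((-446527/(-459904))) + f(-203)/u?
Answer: 5366794082963245/38596007772 ≈ 1.3905e+5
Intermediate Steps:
f(A) = 403 (f(A) = -8 + 411 = 403)
u = 86436 (u = (242 + 52)² = 294² = 86436)
135006/((-446527/(-459904))) + f(-203)/u = 135006/((-446527/(-459904))) + 403/86436 = 135006/((-446527*(-1/459904))) + 403*(1/86436) = 135006/(446527/459904) + 403/86436 = 135006*(459904/446527) + 403/86436 = 62089799424/446527 + 403/86436 = 5366794082963245/38596007772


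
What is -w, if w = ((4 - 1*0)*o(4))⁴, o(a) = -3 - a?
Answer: -614656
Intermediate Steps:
w = 614656 (w = ((4 - 1*0)*(-3 - 1*4))⁴ = ((4 + 0)*(-3 - 4))⁴ = (4*(-7))⁴ = (-28)⁴ = 614656)
-w = -1*614656 = -614656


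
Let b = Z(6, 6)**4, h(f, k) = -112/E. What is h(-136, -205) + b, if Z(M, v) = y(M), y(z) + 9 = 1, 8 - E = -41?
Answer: 28656/7 ≈ 4093.7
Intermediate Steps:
E = 49 (E = 8 - 1*(-41) = 8 + 41 = 49)
y(z) = -8 (y(z) = -9 + 1 = -8)
Z(M, v) = -8
h(f, k) = -16/7 (h(f, k) = -112/49 = -112*1/49 = -16/7)
b = 4096 (b = (-8)**4 = 4096)
h(-136, -205) + b = -16/7 + 4096 = 28656/7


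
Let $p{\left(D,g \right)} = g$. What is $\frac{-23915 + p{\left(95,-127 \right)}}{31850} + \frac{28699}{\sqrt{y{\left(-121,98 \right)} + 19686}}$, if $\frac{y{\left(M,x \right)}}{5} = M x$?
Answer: $- \frac{12021}{15925} - \frac{28699 i \sqrt{9901}}{19802} \approx -0.75485 - 144.21 i$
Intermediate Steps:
$y{\left(M,x \right)} = 5 M x$
$\frac{-23915 + p{\left(95,-127 \right)}}{31850} + \frac{28699}{\sqrt{y{\left(-121,98 \right)} + 19686}} = \frac{-23915 - 127}{31850} + \frac{28699}{\sqrt{5 \left(-121\right) 98 + 19686}} = \left(-24042\right) \frac{1}{31850} + \frac{28699}{\sqrt{-59290 + 19686}} = - \frac{12021}{15925} + \frac{28699}{\sqrt{-39604}} = - \frac{12021}{15925} + \frac{28699}{2 i \sqrt{9901}} = - \frac{12021}{15925} + 28699 \left(- \frac{i \sqrt{9901}}{19802}\right) = - \frac{12021}{15925} - \frac{28699 i \sqrt{9901}}{19802}$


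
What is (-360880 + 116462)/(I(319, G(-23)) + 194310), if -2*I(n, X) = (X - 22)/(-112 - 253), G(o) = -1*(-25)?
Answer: -178425140/141846303 ≈ -1.2579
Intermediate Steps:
G(o) = 25
I(n, X) = -11/365 + X/730 (I(n, X) = -(X - 22)/(2*(-112 - 253)) = -(-22 + X)/(2*(-365)) = -(-22 + X)*(-1)/(2*365) = -(22/365 - X/365)/2 = -11/365 + X/730)
(-360880 + 116462)/(I(319, G(-23)) + 194310) = (-360880 + 116462)/((-11/365 + (1/730)*25) + 194310) = -244418/((-11/365 + 5/146) + 194310) = -244418/(3/730 + 194310) = -244418/141846303/730 = -244418*730/141846303 = -178425140/141846303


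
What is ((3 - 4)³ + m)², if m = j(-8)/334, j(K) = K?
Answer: 29241/27889 ≈ 1.0485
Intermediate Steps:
m = -4/167 (m = -8/334 = -8*1/334 = -4/167 ≈ -0.023952)
((3 - 4)³ + m)² = ((3 - 4)³ - 4/167)² = ((-1)³ - 4/167)² = (-1 - 4/167)² = (-171/167)² = 29241/27889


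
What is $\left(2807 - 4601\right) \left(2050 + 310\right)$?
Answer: $-4233840$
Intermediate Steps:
$\left(2807 - 4601\right) \left(2050 + 310\right) = \left(-1794\right) 2360 = -4233840$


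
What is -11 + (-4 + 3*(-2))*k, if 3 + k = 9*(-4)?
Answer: 379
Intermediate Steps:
k = -39 (k = -3 + 9*(-4) = -3 - 36 = -39)
-11 + (-4 + 3*(-2))*k = -11 + (-4 + 3*(-2))*(-39) = -11 + (-4 - 6)*(-39) = -11 - 10*(-39) = -11 + 390 = 379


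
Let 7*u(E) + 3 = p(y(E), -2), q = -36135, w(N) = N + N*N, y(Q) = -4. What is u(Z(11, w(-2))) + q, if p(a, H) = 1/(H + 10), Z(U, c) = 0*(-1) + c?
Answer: -2023583/56 ≈ -36135.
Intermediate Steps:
w(N) = N + N**2
Z(U, c) = c (Z(U, c) = 0 + c = c)
p(a, H) = 1/(10 + H)
u(E) = -23/56 (u(E) = -3/7 + 1/(7*(10 - 2)) = -3/7 + (1/7)/8 = -3/7 + (1/7)*(1/8) = -3/7 + 1/56 = -23/56)
u(Z(11, w(-2))) + q = -23/56 - 36135 = -2023583/56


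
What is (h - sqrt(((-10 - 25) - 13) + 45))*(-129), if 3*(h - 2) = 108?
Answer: -4902 + 129*I*sqrt(3) ≈ -4902.0 + 223.43*I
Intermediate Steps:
h = 38 (h = 2 + (1/3)*108 = 2 + 36 = 38)
(h - sqrt(((-10 - 25) - 13) + 45))*(-129) = (38 - sqrt(((-10 - 25) - 13) + 45))*(-129) = (38 - sqrt((-35 - 13) + 45))*(-129) = (38 - sqrt(-48 + 45))*(-129) = (38 - sqrt(-3))*(-129) = (38 - I*sqrt(3))*(-129) = -4902 + 129*I*sqrt(3)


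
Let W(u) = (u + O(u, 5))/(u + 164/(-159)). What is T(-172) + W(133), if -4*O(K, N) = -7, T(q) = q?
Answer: -14350603/83932 ≈ -170.98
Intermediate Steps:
O(K, N) = 7/4 (O(K, N) = -¼*(-7) = 7/4)
W(u) = (7/4 + u)/(-164/159 + u) (W(u) = (u + 7/4)/(u + 164/(-159)) = (7/4 + u)/(u + 164*(-1/159)) = (7/4 + u)/(u - 164/159) = (7/4 + u)/(-164/159 + u))
T(-172) + W(133) = -172 + 159*(7 + 4*133)/(4*(-164 + 159*133)) = -172 + 159*(7 + 532)/(4*(-164 + 21147)) = -172 + (159/4)*539/20983 = -172 + (159/4)*(1/20983)*539 = -172 + 85701/83932 = -14350603/83932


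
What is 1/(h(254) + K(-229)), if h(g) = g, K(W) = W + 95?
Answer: 1/120 ≈ 0.0083333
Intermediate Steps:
K(W) = 95 + W
1/(h(254) + K(-229)) = 1/(254 + (95 - 229)) = 1/(254 - 134) = 1/120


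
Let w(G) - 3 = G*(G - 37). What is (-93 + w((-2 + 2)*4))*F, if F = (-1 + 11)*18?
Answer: -16200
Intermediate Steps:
w(G) = 3 + G*(-37 + G) (w(G) = 3 + G*(G - 37) = 3 + G*(-37 + G))
F = 180 (F = 10*18 = 180)
(-93 + w((-2 + 2)*4))*F = (-93 + (3 + ((-2 + 2)*4)² - 37*(-2 + 2)*4))*180 = (-93 + (3 + (0*4)² - 0*4))*180 = (-93 + (3 + 0² - 37*0))*180 = (-93 + (3 + 0 + 0))*180 = (-93 + 3)*180 = -90*180 = -16200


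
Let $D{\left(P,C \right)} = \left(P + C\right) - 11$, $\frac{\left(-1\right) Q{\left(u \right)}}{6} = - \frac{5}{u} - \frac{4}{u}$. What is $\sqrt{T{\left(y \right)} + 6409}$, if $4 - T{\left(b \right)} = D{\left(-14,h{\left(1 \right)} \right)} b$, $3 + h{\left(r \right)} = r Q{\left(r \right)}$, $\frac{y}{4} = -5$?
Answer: $\sqrt{6933} \approx 83.265$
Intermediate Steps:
$y = -20$ ($y = 4 \left(-5\right) = -20$)
$Q{\left(u \right)} = \frac{54}{u}$ ($Q{\left(u \right)} = - 6 \left(- \frac{5}{u} - \frac{4}{u}\right) = - 6 \left(- \frac{9}{u}\right) = \frac{54}{u}$)
$h{\left(r \right)} = 51$ ($h{\left(r \right)} = -3 + r \frac{54}{r} = -3 + 54 = 51$)
$D{\left(P,C \right)} = -11 + C + P$ ($D{\left(P,C \right)} = \left(C + P\right) - 11 = -11 + C + P$)
$T{\left(b \right)} = 4 - 26 b$ ($T{\left(b \right)} = 4 - \left(-11 + 51 - 14\right) b = 4 - 26 b$)
$\sqrt{T{\left(y \right)} + 6409} = \sqrt{\left(4 - -520\right) + 6409} = \sqrt{\left(4 + 520\right) + 6409} = \sqrt{524 + 6409} = \sqrt{6933}$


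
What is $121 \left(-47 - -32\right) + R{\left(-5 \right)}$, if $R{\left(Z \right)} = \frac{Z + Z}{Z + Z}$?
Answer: $-1814$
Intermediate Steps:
$R{\left(Z \right)} = 1$ ($R{\left(Z \right)} = \frac{2 Z}{2 Z} = 2 Z \frac{1}{2 Z} = 1$)
$121 \left(-47 - -32\right) + R{\left(-5 \right)} = 121 \left(-47 - -32\right) + 1 = 121 \left(-47 + 32\right) + 1 = 121 \left(-15\right) + 1 = -1815 + 1 = -1814$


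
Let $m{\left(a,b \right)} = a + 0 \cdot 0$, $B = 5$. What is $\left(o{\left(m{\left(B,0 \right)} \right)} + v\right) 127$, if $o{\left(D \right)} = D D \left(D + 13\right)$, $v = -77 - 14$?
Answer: $45593$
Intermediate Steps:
$v = -91$ ($v = -77 - 14 = -91$)
$m{\left(a,b \right)} = a$ ($m{\left(a,b \right)} = a + 0 = a$)
$o{\left(D \right)} = D^{2} \left(13 + D\right)$
$\left(o{\left(m{\left(B,0 \right)} \right)} + v\right) 127 = \left(5^{2} \left(13 + 5\right) - 91\right) 127 = \left(25 \cdot 18 - 91\right) 127 = \left(450 - 91\right) 127 = 359 \cdot 127 = 45593$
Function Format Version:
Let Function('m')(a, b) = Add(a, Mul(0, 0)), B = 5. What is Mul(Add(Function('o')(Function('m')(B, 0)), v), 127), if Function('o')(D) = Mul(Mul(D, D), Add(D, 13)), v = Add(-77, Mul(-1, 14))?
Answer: 45593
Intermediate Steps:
v = -91 (v = Add(-77, -14) = -91)
Function('m')(a, b) = a (Function('m')(a, b) = Add(a, 0) = a)
Function('o')(D) = Mul(Pow(D, 2), Add(13, D))
Mul(Add(Function('o')(Function('m')(B, 0)), v), 127) = Mul(Add(Mul(Pow(5, 2), Add(13, 5)), -91), 127) = Mul(Add(Mul(25, 18), -91), 127) = Mul(Add(450, -91), 127) = Mul(359, 127) = 45593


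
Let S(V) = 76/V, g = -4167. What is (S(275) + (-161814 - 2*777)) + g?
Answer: -46072049/275 ≈ -1.6753e+5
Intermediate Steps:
(S(275) + (-161814 - 2*777)) + g = (76/275 + (-161814 - 2*777)) - 4167 = (76*(1/275) + (-161814 - 1*1554)) - 4167 = (76/275 + (-161814 - 1554)) - 4167 = (76/275 - 163368) - 4167 = -44926124/275 - 4167 = -46072049/275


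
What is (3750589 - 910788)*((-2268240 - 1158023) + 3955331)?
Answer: 1502447835468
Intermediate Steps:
(3750589 - 910788)*((-2268240 - 1158023) + 3955331) = 2839801*(-3426263 + 3955331) = 2839801*529068 = 1502447835468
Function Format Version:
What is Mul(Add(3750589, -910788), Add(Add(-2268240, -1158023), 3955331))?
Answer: 1502447835468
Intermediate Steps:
Mul(Add(3750589, -910788), Add(Add(-2268240, -1158023), 3955331)) = Mul(2839801, Add(-3426263, 3955331)) = Mul(2839801, 529068) = 1502447835468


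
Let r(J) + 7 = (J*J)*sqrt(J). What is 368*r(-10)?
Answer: -2576 + 36800*I*sqrt(10) ≈ -2576.0 + 1.1637e+5*I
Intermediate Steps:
r(J) = -7 + J**(5/2) (r(J) = -7 + (J*J)*sqrt(J) = -7 + J**2*sqrt(J) = -7 + J**(5/2))
368*r(-10) = 368*(-7 + (-10)**(5/2)) = 368*(-7 + 100*I*sqrt(10)) = -2576 + 36800*I*sqrt(10)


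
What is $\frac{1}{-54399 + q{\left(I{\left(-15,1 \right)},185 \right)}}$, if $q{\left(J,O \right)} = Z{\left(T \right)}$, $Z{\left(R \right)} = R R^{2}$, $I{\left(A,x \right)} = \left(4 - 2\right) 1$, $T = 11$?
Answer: $- \frac{1}{53068} \approx -1.8844 \cdot 10^{-5}$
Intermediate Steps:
$I{\left(A,x \right)} = 2$ ($I{\left(A,x \right)} = 2 \cdot 1 = 2$)
$Z{\left(R \right)} = R^{3}$
$q{\left(J,O \right)} = 1331$ ($q{\left(J,O \right)} = 11^{3} = 1331$)
$\frac{1}{-54399 + q{\left(I{\left(-15,1 \right)},185 \right)}} = \frac{1}{-54399 + 1331} = \frac{1}{-53068} = - \frac{1}{53068}$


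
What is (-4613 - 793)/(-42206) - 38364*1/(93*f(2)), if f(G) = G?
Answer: -134848789/654193 ≈ -206.13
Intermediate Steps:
(-4613 - 793)/(-42206) - 38364*1/(93*f(2)) = (-4613 - 793)/(-42206) - 38364/(2*93) = -5406*(-1/42206) - 38364/186 = 2703/21103 - 38364*1/186 = 2703/21103 - 6394/31 = -134848789/654193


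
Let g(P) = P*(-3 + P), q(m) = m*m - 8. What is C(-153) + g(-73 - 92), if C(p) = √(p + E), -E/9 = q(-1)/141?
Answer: 27720 + I*√336990/47 ≈ 27720.0 + 12.351*I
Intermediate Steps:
q(m) = -8 + m² (q(m) = m² - 8 = -8 + m²)
E = 21/47 (E = -9*(-8 + (-1)²)/141 = -9*(-8 + 1)/141 = -(-63)/141 = -9*(-7/141) = 21/47 ≈ 0.44681)
C(p) = √(21/47 + p) (C(p) = √(p + 21/47) = √(21/47 + p))
C(-153) + g(-73 - 92) = √(987 + 2209*(-153))/47 + (-73 - 92)*(-3 + (-73 - 92)) = √(987 - 337977)/47 - 165*(-3 - 165) = √(-336990)/47 - 165*(-168) = (I*√336990)/47 + 27720 = I*√336990/47 + 27720 = 27720 + I*√336990/47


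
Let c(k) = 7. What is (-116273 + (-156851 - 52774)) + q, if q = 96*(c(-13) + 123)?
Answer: -313418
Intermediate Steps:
q = 12480 (q = 96*(7 + 123) = 96*130 = 12480)
(-116273 + (-156851 - 52774)) + q = (-116273 + (-156851 - 52774)) + 12480 = (-116273 - 209625) + 12480 = -325898 + 12480 = -313418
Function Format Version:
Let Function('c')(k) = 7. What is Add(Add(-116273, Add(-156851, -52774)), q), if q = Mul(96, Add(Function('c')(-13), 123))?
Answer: -313418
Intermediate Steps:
q = 12480 (q = Mul(96, Add(7, 123)) = Mul(96, 130) = 12480)
Add(Add(-116273, Add(-156851, -52774)), q) = Add(Add(-116273, Add(-156851, -52774)), 12480) = Add(Add(-116273, -209625), 12480) = Add(-325898, 12480) = -313418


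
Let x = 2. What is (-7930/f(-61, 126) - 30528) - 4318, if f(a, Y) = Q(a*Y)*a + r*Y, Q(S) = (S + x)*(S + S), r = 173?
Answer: -25107252219845/720520353 ≈ -34846.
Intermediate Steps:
Q(S) = 2*S*(2 + S) (Q(S) = (S + 2)*(S + S) = (2 + S)*(2*S) = 2*S*(2 + S))
f(a, Y) = 173*Y + 2*Y*a²*(2 + Y*a) (f(a, Y) = (2*(a*Y)*(2 + a*Y))*a + 173*Y = (2*(Y*a)*(2 + Y*a))*a + 173*Y = (2*Y*a*(2 + Y*a))*a + 173*Y = 2*Y*a²*(2 + Y*a) + 173*Y = 173*Y + 2*Y*a²*(2 + Y*a))
(-7930/f(-61, 126) - 30528) - 4318 = (-7930*1/(126*(173 + 2*(-61)²*(2 + 126*(-61)))) - 30528) - 4318 = (-7930*1/(126*(173 + 2*3721*(2 - 7686))) - 30528) - 4318 = (-7930*1/(126*(173 + 2*3721*(-7684))) - 30528) - 4318 = (-7930*1/(126*(173 - 57184328)) - 30528) - 4318 = (-7930/(126*(-57184155)) - 30528) - 4318 = (-7930/(-7205203530) - 30528) - 4318 = (-7930*(-1/7205203530) - 30528) - 4318 = (793/720520353 - 30528) - 4318 = -21996045335591/720520353 - 4318 = -25107252219845/720520353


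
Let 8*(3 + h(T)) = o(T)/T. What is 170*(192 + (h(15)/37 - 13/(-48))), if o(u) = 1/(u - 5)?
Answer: 72532421/2220 ≈ 32672.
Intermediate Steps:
o(u) = 1/(-5 + u)
h(T) = -3 + 1/(8*T*(-5 + T)) (h(T) = -3 + (1/((-5 + T)*T))/8 = -3 + (1/(T*(-5 + T)))/8 = -3 + 1/(8*T*(-5 + T)))
170*(192 + (h(15)/37 - 13/(-48))) = 170*(192 + (((⅛)*(1 - 24*15*(-5 + 15))/(15*(-5 + 15)))/37 - 13/(-48))) = 170*(192 + (((⅛)*(1/15)*(1 - 24*15*10)/10)*(1/37) - 13*(-1/48))) = 170*(192 + (((⅛)*(1/15)*(⅒)*(1 - 3600))*(1/37) + 13/48)) = 170*(192 + (((⅛)*(1/15)*(⅒)*(-3599))*(1/37) + 13/48)) = 170*(192 + (-3599/1200*1/37 + 13/48)) = 170*(192 + (-3599/44400 + 13/48)) = 170*(192 + 4213/22200) = 170*(4266613/22200) = 72532421/2220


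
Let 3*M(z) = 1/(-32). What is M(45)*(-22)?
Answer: 11/48 ≈ 0.22917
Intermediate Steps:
M(z) = -1/96 (M(z) = (⅓)/(-32) = (⅓)*(-1/32) = -1/96)
M(45)*(-22) = -1/96*(-22) = 11/48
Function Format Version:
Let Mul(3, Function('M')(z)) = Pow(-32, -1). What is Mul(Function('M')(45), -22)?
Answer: Rational(11, 48) ≈ 0.22917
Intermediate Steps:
Function('M')(z) = Rational(-1, 96) (Function('M')(z) = Mul(Rational(1, 3), Pow(-32, -1)) = Mul(Rational(1, 3), Rational(-1, 32)) = Rational(-1, 96))
Mul(Function('M')(45), -22) = Mul(Rational(-1, 96), -22) = Rational(11, 48)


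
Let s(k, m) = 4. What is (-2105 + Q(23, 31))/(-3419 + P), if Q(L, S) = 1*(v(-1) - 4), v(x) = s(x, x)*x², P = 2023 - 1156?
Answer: 2105/2552 ≈ 0.82484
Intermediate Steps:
P = 867
v(x) = 4*x²
Q(L, S) = 0 (Q(L, S) = 1*(4*(-1)² - 4) = 1*(4*1 - 4) = 1*(4 - 4) = 1*0 = 0)
(-2105 + Q(23, 31))/(-3419 + P) = (-2105 + 0)/(-3419 + 867) = -2105/(-2552) = -2105*(-1/2552) = 2105/2552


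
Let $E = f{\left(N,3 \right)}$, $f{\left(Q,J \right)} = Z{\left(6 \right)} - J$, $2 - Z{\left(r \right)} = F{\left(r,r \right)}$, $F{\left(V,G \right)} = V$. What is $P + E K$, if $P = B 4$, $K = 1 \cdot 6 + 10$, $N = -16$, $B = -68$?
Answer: $-384$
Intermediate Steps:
$Z{\left(r \right)} = 2 - r$
$K = 16$ ($K = 6 + 10 = 16$)
$P = -272$ ($P = \left(-68\right) 4 = -272$)
$f{\left(Q,J \right)} = -4 - J$ ($f{\left(Q,J \right)} = \left(2 - 6\right) - J = -4 - J$)
$E = -7$ ($E = -4 - 3 = -7$)
$P + E K = -272 - 112 = -384$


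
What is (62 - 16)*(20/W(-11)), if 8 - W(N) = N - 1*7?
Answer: 460/13 ≈ 35.385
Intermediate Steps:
W(N) = 15 - N (W(N) = 8 - (N - 1*7) = 8 - (N - 7) = 8 - (-7 + N) = 8 + (7 - N) = 15 - N)
(62 - 16)*(20/W(-11)) = (62 - 16)*(20/(15 - 1*(-11))) = 46*(20/(15 + 11)) = 46*(20/26) = 46*(20*(1/26)) = 46*(10/13) = 460/13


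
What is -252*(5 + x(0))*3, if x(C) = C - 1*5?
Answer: 0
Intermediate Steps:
x(C) = -5 + C (x(C) = C - 5 = -5 + C)
-252*(5 + x(0))*3 = -252*(5 + (-5 + 0))*3 = -252*(5 - 5)*3 = -0*3 = -252*0 = 0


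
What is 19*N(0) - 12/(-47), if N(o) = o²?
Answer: 12/47 ≈ 0.25532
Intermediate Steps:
19*N(0) - 12/(-47) = 19*0² - 12/(-47) = 19*0 - 12*(-1/47) = 0 + 12/47 = 12/47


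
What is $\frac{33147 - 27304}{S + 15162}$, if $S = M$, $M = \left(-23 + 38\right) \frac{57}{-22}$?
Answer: $\frac{128546}{332709} \approx 0.38636$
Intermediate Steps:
$M = - \frac{855}{22}$ ($M = 15 \cdot 57 \left(- \frac{1}{22}\right) = 15 \left(- \frac{57}{22}\right) = - \frac{855}{22} \approx -38.864$)
$S = - \frac{855}{22} \approx -38.864$
$\frac{33147 - 27304}{S + 15162} = \frac{33147 - 27304}{- \frac{855}{22} + 15162} = \frac{5843}{\frac{332709}{22}} = 5843 \cdot \frac{22}{332709} = \frac{128546}{332709}$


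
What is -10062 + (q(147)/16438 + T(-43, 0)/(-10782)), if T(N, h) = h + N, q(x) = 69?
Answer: -445833062300/44308629 ≈ -10062.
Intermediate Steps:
T(N, h) = N + h
-10062 + (q(147)/16438 + T(-43, 0)/(-10782)) = -10062 + (69/16438 + (-43 + 0)/(-10782)) = -10062 + (69*(1/16438) - 43*(-1/10782)) = -10062 + (69/16438 + 43/10782) = -10062 + 362698/44308629 = -445833062300/44308629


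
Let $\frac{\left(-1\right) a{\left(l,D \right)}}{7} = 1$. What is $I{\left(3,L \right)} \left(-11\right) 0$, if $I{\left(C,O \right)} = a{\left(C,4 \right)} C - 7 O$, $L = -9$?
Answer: $0$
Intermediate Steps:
$a{\left(l,D \right)} = -7$ ($a{\left(l,D \right)} = \left(-7\right) 1 = -7$)
$I{\left(C,O \right)} = - 7 C - 7 O$
$I{\left(3,L \right)} \left(-11\right) 0 = \left(\left(-7\right) 3 - -63\right) \left(-11\right) 0 = \left(-21 + 63\right) \left(-11\right) 0 = 42 \left(-11\right) 0 = \left(-462\right) 0 = 0$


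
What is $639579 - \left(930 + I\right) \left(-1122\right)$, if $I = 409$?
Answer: $2141937$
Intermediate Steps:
$639579 - \left(930 + I\right) \left(-1122\right) = 639579 - \left(930 + 409\right) \left(-1122\right) = 639579 - 1339 \left(-1122\right) = 639579 - -1502358 = 639579 + 1502358 = 2141937$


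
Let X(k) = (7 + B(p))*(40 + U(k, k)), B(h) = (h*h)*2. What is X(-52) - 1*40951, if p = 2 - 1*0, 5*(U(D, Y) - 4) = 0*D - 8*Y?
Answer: -39043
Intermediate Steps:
U(D, Y) = 4 - 8*Y/5 (U(D, Y) = 4 + (0*D - 8*Y)/5 = 4 + (0 - 8*Y)/5 = 4 + (-8*Y)/5 = 4 - 8*Y/5)
p = 2 (p = 2 + 0 = 2)
B(h) = 2*h² (B(h) = h²*2 = 2*h²)
X(k) = 660 - 24*k (X(k) = (7 + 2*2²)*(40 + (4 - 8*k/5)) = (7 + 2*4)*(44 - 8*k/5) = (7 + 8)*(44 - 8*k/5) = 15*(44 - 8*k/5) = 660 - 24*k)
X(-52) - 1*40951 = (660 - 24*(-52)) - 1*40951 = (660 + 1248) - 40951 = 1908 - 40951 = -39043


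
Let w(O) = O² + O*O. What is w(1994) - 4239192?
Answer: 3712880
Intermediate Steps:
w(O) = 2*O² (w(O) = O² + O² = 2*O²)
w(1994) - 4239192 = 2*1994² - 4239192 = 2*3976036 - 4239192 = 7952072 - 4239192 = 3712880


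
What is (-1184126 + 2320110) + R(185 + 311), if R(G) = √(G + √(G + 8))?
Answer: 1135984 + √(496 + 6*√14) ≈ 1.1360e+6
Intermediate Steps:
R(G) = √(G + √(8 + G))
(-1184126 + 2320110) + R(185 + 311) = (-1184126 + 2320110) + √((185 + 311) + √(8 + (185 + 311))) = 1135984 + √(496 + √(8 + 496)) = 1135984 + √(496 + √504) = 1135984 + √(496 + 6*√14)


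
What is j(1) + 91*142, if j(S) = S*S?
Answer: 12923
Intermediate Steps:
j(S) = S**2
j(1) + 91*142 = 1**2 + 91*142 = 1 + 12922 = 12923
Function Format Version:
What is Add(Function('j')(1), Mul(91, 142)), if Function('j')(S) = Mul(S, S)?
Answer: 12923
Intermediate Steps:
Function('j')(S) = Pow(S, 2)
Add(Function('j')(1), Mul(91, 142)) = Add(Pow(1, 2), Mul(91, 142)) = Add(1, 12922) = 12923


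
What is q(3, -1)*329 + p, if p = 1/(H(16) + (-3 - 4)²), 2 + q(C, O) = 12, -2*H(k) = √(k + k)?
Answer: 7873019/2393 + 2*√2/2393 ≈ 3290.0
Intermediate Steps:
H(k) = -√2*√k/2 (H(k) = -√(k + k)/2 = -√2*√k/2)
q(C, O) = 10 (q(C, O) = -2 + 12 = 10)
p = 1/(49 - 2*√2) (p = 1/(-√2*√16/2 + (-3 - 4)²) = 1/(-½*√2*4 + (-7)²) = 1/(-2*√2 + 49) = 1/(49 - 2*√2) ≈ 0.021658)
q(3, -1)*329 + p = 10*329 + (49/2393 + 2*√2/2393) = 3290 + (49/2393 + 2*√2/2393) = 7873019/2393 + 2*√2/2393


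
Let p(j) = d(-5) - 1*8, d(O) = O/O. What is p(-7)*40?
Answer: -280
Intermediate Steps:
d(O) = 1
p(j) = -7 (p(j) = 1 - 1*8 = 1 - 8 = -7)
p(-7)*40 = -7*40 = -280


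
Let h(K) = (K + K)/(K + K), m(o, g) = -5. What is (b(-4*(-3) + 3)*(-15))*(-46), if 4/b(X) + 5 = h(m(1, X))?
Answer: -690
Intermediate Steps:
h(K) = 1 (h(K) = (2*K)/((2*K)) = (2*K)*(1/(2*K)) = 1)
b(X) = -1 (b(X) = 4/(-5 + 1) = 4/(-4) = 4*(-¼) = -1)
(b(-4*(-3) + 3)*(-15))*(-46) = -1*(-15)*(-46) = 15*(-46) = -690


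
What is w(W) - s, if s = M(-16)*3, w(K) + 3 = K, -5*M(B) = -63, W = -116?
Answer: -784/5 ≈ -156.80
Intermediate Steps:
M(B) = 63/5 (M(B) = -1/5*(-63) = 63/5)
w(K) = -3 + K
s = 189/5 (s = (63/5)*3 = 189/5 ≈ 37.800)
w(W) - s = (-3 - 116) - 1*189/5 = -119 - 189/5 = -784/5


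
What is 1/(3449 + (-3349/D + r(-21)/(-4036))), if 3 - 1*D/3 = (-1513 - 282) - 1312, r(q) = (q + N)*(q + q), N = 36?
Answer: 4706985/16233436432 ≈ 0.00028996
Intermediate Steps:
r(q) = 2*q*(36 + q) (r(q) = (q + 36)*(q + q) = (36 + q)*(2*q) = 2*q*(36 + q))
D = 9330 (D = 9 - 3*((-1513 - 282) - 1312) = 9 - 3*(-1795 - 1312) = 9 - 3*(-3107) = 9 + 9321 = 9330)
1/(3449 + (-3349/D + r(-21)/(-4036))) = 1/(3449 + (-3349/9330 + (2*(-21)*(36 - 21))/(-4036))) = 1/(3449 + (-3349*1/9330 + (2*(-21)*15)*(-1/4036))) = 1/(3449 + (-3349/9330 - 630*(-1/4036))) = 1/(3449 + (-3349/9330 + 315/2018)) = 1/(3449 - 954833/4706985) = 1/(16233436432/4706985) = 4706985/16233436432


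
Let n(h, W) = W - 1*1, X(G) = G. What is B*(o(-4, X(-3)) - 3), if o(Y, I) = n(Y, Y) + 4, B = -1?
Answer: 4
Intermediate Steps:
n(h, W) = -1 + W (n(h, W) = W - 1 = -1 + W)
o(Y, I) = 3 + Y (o(Y, I) = (-1 + Y) + 4 = 3 + Y)
B*(o(-4, X(-3)) - 3) = -((3 - 4) - 3) = -(-1 - 3) = -1*(-4) = 4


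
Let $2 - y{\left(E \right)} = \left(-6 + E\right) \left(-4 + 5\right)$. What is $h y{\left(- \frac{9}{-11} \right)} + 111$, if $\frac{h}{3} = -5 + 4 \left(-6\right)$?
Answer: $- \frac{5652}{11} \approx -513.82$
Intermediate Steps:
$y{\left(E \right)} = 8 - E$ ($y{\left(E \right)} = 2 - \left(-6 + E\right) \left(-4 + 5\right) = 2 - \left(-6 + E\right) 1 = 2 - \left(-6 + E\right) = 8 - E$)
$h = -87$ ($h = 3 \left(-5 + 4 \left(-6\right)\right) = 3 \left(-5 - 24\right) = 3 \left(-29\right) = -87$)
$h y{\left(- \frac{9}{-11} \right)} + 111 = - 87 \left(8 - - \frac{9}{-11}\right) + 111 = - 87 \left(8 - \left(-9\right) \left(- \frac{1}{11}\right)\right) + 111 = - 87 \left(8 - \frac{9}{11}\right) + 111 = \left(-87\right) \frac{79}{11} + 111 = - \frac{6873}{11} + 111 = - \frac{5652}{11}$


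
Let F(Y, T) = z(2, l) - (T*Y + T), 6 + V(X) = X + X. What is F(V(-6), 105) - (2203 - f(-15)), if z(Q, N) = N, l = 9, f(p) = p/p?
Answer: -408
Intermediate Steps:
f(p) = 1
V(X) = -6 + 2*X (V(X) = -6 + (X + X) = -6 + 2*X)
F(Y, T) = 9 - T - T*Y (F(Y, T) = 9 - (T*Y + T) = 9 - (T + T*Y) = 9 + (-T - T*Y) = 9 - T - T*Y)
F(V(-6), 105) - (2203 - f(-15)) = (9 - 1*105 - 1*105*(-6 + 2*(-6))) - (2203 - 1*1) = (9 - 105 - 1*105*(-6 - 12)) - (2203 - 1) = (9 - 105 - 1*105*(-18)) - 1*2202 = (9 - 105 + 1890) - 2202 = 1794 - 2202 = -408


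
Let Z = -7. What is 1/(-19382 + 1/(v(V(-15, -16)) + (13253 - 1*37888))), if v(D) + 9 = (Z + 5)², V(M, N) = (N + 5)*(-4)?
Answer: -24640/477572481 ≈ -5.1594e-5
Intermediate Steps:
V(M, N) = -20 - 4*N (V(M, N) = (5 + N)*(-4) = -20 - 4*N)
v(D) = -5 (v(D) = -9 + (-7 + 5)² = -9 + (-2)² = -9 + 4 = -5)
1/(-19382 + 1/(v(V(-15, -16)) + (13253 - 1*37888))) = 1/(-19382 + 1/(-5 + (13253 - 1*37888))) = 1/(-19382 + 1/(-5 + (13253 - 37888))) = 1/(-19382 + 1/(-5 - 24635)) = 1/(-19382 + 1/(-24640)) = 1/(-19382 - 1/24640) = 1/(-477572481/24640) = -24640/477572481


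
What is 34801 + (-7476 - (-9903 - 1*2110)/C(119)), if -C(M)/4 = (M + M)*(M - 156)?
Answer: 962507813/35224 ≈ 27325.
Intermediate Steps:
C(M) = -8*M*(-156 + M) (C(M) = -4*(M + M)*(M - 156) = -4*2*M*(-156 + M) = -8*M*(-156 + M))
34801 + (-7476 - (-9903 - 1*2110)/C(119)) = 34801 + (-7476 - (-9903 - 1*2110)/(8*119*(156 - 1*119))) = 34801 + (-7476 - (-9903 - 2110)/(8*119*(156 - 119))) = 34801 + (-7476 - (-12013)/(8*119*37)) = 34801 + (-7476 - (-12013)/35224) = 34801 + (-7476 - 1*(-12013/35224)) = 34801 + (-7476 + 12013/35224) = 34801 - 263322611/35224 = 962507813/35224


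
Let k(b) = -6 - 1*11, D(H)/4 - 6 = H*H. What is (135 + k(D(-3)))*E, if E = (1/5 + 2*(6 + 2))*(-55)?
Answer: -105138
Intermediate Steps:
D(H) = 24 + 4*H² (D(H) = 24 + 4*(H*H) = 24 + 4*H²)
k(b) = -17 (k(b) = -6 - 11 = -17)
E = -891 (E = (⅕ + 2*8)*(-55) = (⅕ + 16)*(-55) = (81/5)*(-55) = -891)
(135 + k(D(-3)))*E = (135 - 17)*(-891) = 118*(-891) = -105138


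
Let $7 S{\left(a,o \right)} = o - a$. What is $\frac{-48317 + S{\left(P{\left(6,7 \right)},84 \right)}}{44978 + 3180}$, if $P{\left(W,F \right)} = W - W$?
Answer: $- \frac{48305}{48158} \approx -1.0031$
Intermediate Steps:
$P{\left(W,F \right)} = 0$
$S{\left(a,o \right)} = - \frac{a}{7} + \frac{o}{7}$ ($S{\left(a,o \right)} = \frac{o - a}{7} = - \frac{a}{7} + \frac{o}{7}$)
$\frac{-48317 + S{\left(P{\left(6,7 \right)},84 \right)}}{44978 + 3180} = \frac{-48317 + \left(\left(- \frac{1}{7}\right) 0 + \frac{1}{7} \cdot 84\right)}{44978 + 3180} = \frac{-48317 + \left(0 + 12\right)}{48158} = \left(-48317 + 12\right) \frac{1}{48158} = \left(-48305\right) \frac{1}{48158} = - \frac{48305}{48158}$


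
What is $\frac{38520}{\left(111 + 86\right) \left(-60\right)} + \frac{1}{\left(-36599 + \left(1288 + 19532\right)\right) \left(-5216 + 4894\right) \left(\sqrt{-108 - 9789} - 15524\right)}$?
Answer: $- \frac{393066003754397168}{120613711431954839} - \frac{i \sqrt{9897}}{1224504684588374} \approx -3.2589 - 8.1244 \cdot 10^{-14} i$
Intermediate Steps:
$\frac{38520}{\left(111 + 86\right) \left(-60\right)} + \frac{1}{\left(-36599 + \left(1288 + 19532\right)\right) \left(-5216 + 4894\right) \left(\sqrt{-108 - 9789} - 15524\right)} = \frac{38520}{197 \left(-60\right)} + \frac{1}{\left(-36599 + 20820\right) \left(- 322 \left(\sqrt{-9897} - 15524\right)\right)} = \frac{38520}{-11820} + \frac{1}{\left(-15779\right) \left(- 322 \left(i \sqrt{9897} - 15524\right)\right)} = 38520 \left(- \frac{1}{11820}\right) - \frac{1}{15779 \left(- 322 \left(-15524 + i \sqrt{9897}\right)\right)} = - \frac{642}{197} - \frac{1}{15779 \left(4998728 - 322 i \sqrt{9897}\right)}$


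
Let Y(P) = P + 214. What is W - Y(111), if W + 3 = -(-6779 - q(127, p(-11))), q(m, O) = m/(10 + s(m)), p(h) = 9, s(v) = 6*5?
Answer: 258167/40 ≈ 6454.2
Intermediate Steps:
s(v) = 30
q(m, O) = m/40 (q(m, O) = m/(10 + 30) = m/40)
Y(P) = 214 + P
W = 271167/40 (W = -3 - (-6779 - 127/40) = -3 - 1*(-271287/40) = -3 + 271287/40 = 271167/40 ≈ 6779.2)
W - Y(111) = 271167/40 - (214 + 111) = 271167/40 - 1*325 = 271167/40 - 325 = 258167/40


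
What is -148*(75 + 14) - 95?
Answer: -13267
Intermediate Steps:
-148*(75 + 14) - 95 = -148*89 - 95 = -13172 - 95 = -13267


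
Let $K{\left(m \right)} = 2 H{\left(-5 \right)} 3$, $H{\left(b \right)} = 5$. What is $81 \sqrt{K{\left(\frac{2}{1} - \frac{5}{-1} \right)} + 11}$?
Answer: $81 \sqrt{41} \approx 518.65$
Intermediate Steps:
$K{\left(m \right)} = 30$ ($K{\left(m \right)} = 2 \cdot 5 \cdot 3 = 10 \cdot 3 = 30$)
$81 \sqrt{K{\left(\frac{2}{1} - \frac{5}{-1} \right)} + 11} = 81 \sqrt{30 + 11} = 81 \sqrt{41}$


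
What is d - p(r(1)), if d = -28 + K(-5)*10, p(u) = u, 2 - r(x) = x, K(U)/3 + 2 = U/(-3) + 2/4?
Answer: -24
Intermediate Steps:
K(U) = -9/2 - U (K(U) = -6 + 3*(U/(-3) + 2/4) = -6 + 3*(U*(-1/3) + 2*(1/4)) = -6 + 3*(-U/3 + 1/2) = -6 + 3*(1/2 - U/3) = -6 + (3/2 - U) = -9/2 - U)
r(x) = 2 - x
d = -23 (d = -28 + (-9/2 - 1*(-5))*10 = -28 + (-9/2 + 5)*10 = -28 + (1/2)*10 = -28 + 5 = -23)
d - p(r(1)) = -23 - (2 - 1*1) = -23 - (2 - 1) = -23 - 1*1 = -23 - 1 = -24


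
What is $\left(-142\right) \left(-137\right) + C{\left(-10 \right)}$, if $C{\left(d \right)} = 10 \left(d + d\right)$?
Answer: $19254$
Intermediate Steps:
$C{\left(d \right)} = 20 d$ ($C{\left(d \right)} = 10 \cdot 2 d = 20 d$)
$\left(-142\right) \left(-137\right) + C{\left(-10 \right)} = \left(-142\right) \left(-137\right) + 20 \left(-10\right) = 19454 - 200 = 19254$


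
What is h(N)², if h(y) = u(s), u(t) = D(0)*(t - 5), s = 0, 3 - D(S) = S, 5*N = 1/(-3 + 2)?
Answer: 225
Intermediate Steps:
N = -⅕ (N = 1/(5*(-3 + 2)) = (⅕)/(-1) = (⅕)*(-1) = -⅕ ≈ -0.20000)
D(S) = 3 - S
u(t) = -15 + 3*t (u(t) = (3 - 1*0)*(t - 5) = (3 + 0)*(-5 + t) = 3*(-5 + t) = -15 + 3*t)
h(y) = -15 (h(y) = -15 + 3*0 = -15 + 0 = -15)
h(N)² = (-15)² = 225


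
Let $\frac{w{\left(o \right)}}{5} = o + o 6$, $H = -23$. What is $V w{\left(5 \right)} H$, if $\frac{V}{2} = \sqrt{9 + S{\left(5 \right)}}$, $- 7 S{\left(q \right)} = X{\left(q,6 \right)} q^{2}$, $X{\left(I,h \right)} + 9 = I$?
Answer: $- 1150 \sqrt{1141} \approx -38846.0$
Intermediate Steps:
$X{\left(I,h \right)} = -9 + I$
$S{\left(q \right)} = - \frac{q^{2} \left(-9 + q\right)}{7}$ ($S{\left(q \right)} = - \frac{\left(-9 + q\right) q^{2}}{7} = - \frac{q^{2} \left(-9 + q\right)}{7}$)
$V = \frac{2 \sqrt{1141}}{7}$ ($V = 2 \sqrt{9 + \frac{5^{2} \left(9 - 5\right)}{7}} = 2 \sqrt{9 + \frac{1}{7} \cdot 25 \left(9 - 5\right)} = 2 \sqrt{9 + \frac{1}{7} \cdot 25 \cdot 4} = 2 \sqrt{9 + \frac{100}{7}} = 2 \sqrt{\frac{163}{7}} = 2 \frac{\sqrt{1141}}{7} = \frac{2 \sqrt{1141}}{7} \approx 9.6511$)
$w{\left(o \right)} = 35 o$ ($w{\left(o \right)} = 5 \left(o + o 6\right) = 5 \left(o + 6 o\right) = 5 \cdot 7 o = 35 o$)
$V w{\left(5 \right)} H = \frac{2 \sqrt{1141}}{7} \cdot 35 \cdot 5 \left(-23\right) = \frac{2 \sqrt{1141}}{7} \cdot 175 \left(-23\right) = 50 \sqrt{1141} \left(-23\right) = - 1150 \sqrt{1141}$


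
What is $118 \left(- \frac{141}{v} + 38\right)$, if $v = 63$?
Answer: $\frac{88618}{21} \approx 4219.9$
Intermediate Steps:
$118 \left(- \frac{141}{v} + 38\right) = 118 \left(- \frac{141}{63} + 38\right) = 118 \left(\left(-141\right) \frac{1}{63} + 38\right) = 118 \left(- \frac{47}{21} + 38\right) = 118 \cdot \frac{751}{21} = \frac{88618}{21}$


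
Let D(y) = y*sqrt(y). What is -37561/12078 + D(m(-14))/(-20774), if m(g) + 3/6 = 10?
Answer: -37561/12078 - 19*sqrt(38)/83096 ≈ -3.1113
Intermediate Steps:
m(g) = 19/2 (m(g) = -1/2 + 10 = 19/2)
D(y) = y**(3/2)
-37561/12078 + D(m(-14))/(-20774) = -37561/12078 + (19/2)**(3/2)/(-20774) = -37561*1/12078 + (19*sqrt(38)/4)*(-1/20774) = -37561/12078 - 19*sqrt(38)/83096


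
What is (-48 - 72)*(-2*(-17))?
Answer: -4080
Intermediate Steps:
(-48 - 72)*(-2*(-17)) = -120*34 = -4080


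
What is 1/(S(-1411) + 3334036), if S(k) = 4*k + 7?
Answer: 1/3328399 ≈ 3.0044e-7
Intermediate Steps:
S(k) = 7 + 4*k
1/(S(-1411) + 3334036) = 1/((7 + 4*(-1411)) + 3334036) = 1/((7 - 5644) + 3334036) = 1/(-5637 + 3334036) = 1/3328399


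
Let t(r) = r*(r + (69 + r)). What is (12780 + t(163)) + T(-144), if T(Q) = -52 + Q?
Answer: 76969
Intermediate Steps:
t(r) = r*(69 + 2*r)
(12780 + t(163)) + T(-144) = (12780 + 163*(69 + 2*163)) + (-52 - 144) = (12780 + 163*(69 + 326)) - 196 = (12780 + 163*395) - 196 = (12780 + 64385) - 196 = 77165 - 196 = 76969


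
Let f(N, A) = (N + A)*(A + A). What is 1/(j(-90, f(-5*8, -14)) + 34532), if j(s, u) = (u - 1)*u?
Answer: 1/2319164 ≈ 4.3119e-7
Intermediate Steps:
f(N, A) = 2*A*(A + N) (f(N, A) = (A + N)*(2*A) = 2*A*(A + N))
j(s, u) = u*(-1 + u) (j(s, u) = (-1 + u)*u = u*(-1 + u))
1/(j(-90, f(-5*8, -14)) + 34532) = 1/((2*(-14)*(-14 - 5*8))*(-1 + 2*(-14)*(-14 - 5*8)) + 34532) = 1/((2*(-14)*(-14 - 40))*(-1 + 2*(-14)*(-14 - 40)) + 34532) = 1/((2*(-14)*(-54))*(-1 + 2*(-14)*(-54)) + 34532) = 1/(1512*(-1 + 1512) + 34532) = 1/(1512*1511 + 34532) = 1/(2284632 + 34532) = 1/2319164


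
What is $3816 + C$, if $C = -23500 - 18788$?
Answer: $-38472$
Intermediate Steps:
$C = -42288$
$3816 + C = 3816 - 42288 = -38472$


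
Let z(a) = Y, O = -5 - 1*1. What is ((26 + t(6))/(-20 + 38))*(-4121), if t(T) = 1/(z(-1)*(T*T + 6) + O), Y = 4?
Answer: -17361773/2916 ≈ -5954.0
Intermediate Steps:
O = -6 (O = -5 - 1 = -6)
z(a) = 4
t(T) = 1/(18 + 4*T²) (t(T) = 1/(4*(T*T + 6) - 6) = 1/(4*(T² + 6) - 6) = 1/(4*(6 + T²) - 6) = 1/((24 + 4*T²) - 6) = 1/(18 + 4*T²))
((26 + t(6))/(-20 + 38))*(-4121) = ((26 + 1/(2*(9 + 2*6²)))/(-20 + 38))*(-4121) = ((26 + 1/(2*(9 + 2*36)))/18)*(-4121) = ((26 + 1/(2*(9 + 72)))*(1/18))*(-4121) = ((26 + (½)/81)*(1/18))*(-4121) = ((26 + (½)*(1/81))*(1/18))*(-4121) = ((26 + 1/162)*(1/18))*(-4121) = ((4213/162)*(1/18))*(-4121) = (4213/2916)*(-4121) = -17361773/2916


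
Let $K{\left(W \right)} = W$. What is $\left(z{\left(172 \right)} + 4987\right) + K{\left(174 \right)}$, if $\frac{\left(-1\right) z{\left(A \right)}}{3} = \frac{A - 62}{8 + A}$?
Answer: $\frac{30955}{6} \approx 5159.2$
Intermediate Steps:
$z{\left(A \right)} = - \frac{3 \left(-62 + A\right)}{8 + A}$ ($z{\left(A \right)} = - 3 \frac{A - 62}{8 + A} = - 3 \frac{-62 + A}{8 + A} = - \frac{3 \left(-62 + A\right)}{8 + A}$)
$\left(z{\left(172 \right)} + 4987\right) + K{\left(174 \right)} = \left(\frac{3 \left(62 - 172\right)}{8 + 172} + 4987\right) + 174 = \left(\frac{3 \left(62 - 172\right)}{180} + 4987\right) + 174 = \left(3 \cdot \frac{1}{180} \left(-110\right) + 4987\right) + 174 = \left(- \frac{11}{6} + 4987\right) + 174 = \frac{29911}{6} + 174 = \frac{30955}{6}$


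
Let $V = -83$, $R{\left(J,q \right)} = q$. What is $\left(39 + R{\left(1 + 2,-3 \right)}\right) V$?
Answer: $-2988$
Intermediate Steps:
$\left(39 + R{\left(1 + 2,-3 \right)}\right) V = \left(39 - 3\right) \left(-83\right) = 36 \left(-83\right) = -2988$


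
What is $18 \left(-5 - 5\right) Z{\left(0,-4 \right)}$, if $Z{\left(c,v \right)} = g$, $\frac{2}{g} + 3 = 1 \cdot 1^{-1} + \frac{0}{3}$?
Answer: $180$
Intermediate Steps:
$g = -1$ ($g = \frac{2}{-3 + \left(1 \cdot 1^{-1} + \frac{0}{3}\right)} = \frac{2}{-3 + \left(1 \cdot 1 + 0 \cdot \frac{1}{3}\right)} = \frac{2}{-3 + \left(1 + 0\right)} = \frac{2}{-3 + 1} = \frac{2}{-2} = 2 \left(- \frac{1}{2}\right) = -1$)
$Z{\left(c,v \right)} = -1$
$18 \left(-5 - 5\right) Z{\left(0,-4 \right)} = 18 \left(-5 - 5\right) \left(-1\right) = 18 \left(-10\right) \left(-1\right) = \left(-180\right) \left(-1\right) = 180$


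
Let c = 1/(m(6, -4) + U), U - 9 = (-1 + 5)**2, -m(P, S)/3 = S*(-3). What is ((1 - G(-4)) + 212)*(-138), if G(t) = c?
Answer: -323472/11 ≈ -29407.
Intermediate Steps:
m(P, S) = 9*S (m(P, S) = -3*S*(-3) = -(-9)*S = 9*S)
U = 25 (U = 9 + (-1 + 5)**2 = 9 + 4**2 = 9 + 16 = 25)
c = -1/11 (c = 1/(9*(-4) + 25) = 1/(-36 + 25) = 1/(-11) = -1/11 ≈ -0.090909)
G(t) = -1/11
((1 - G(-4)) + 212)*(-138) = ((1 - 1*(-1/11)) + 212)*(-138) = ((1 + 1/11) + 212)*(-138) = (12/11 + 212)*(-138) = (2344/11)*(-138) = -323472/11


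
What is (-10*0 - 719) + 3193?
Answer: 2474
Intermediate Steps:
(-10*0 - 719) + 3193 = (0 - 719) + 3193 = -719 + 3193 = 2474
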